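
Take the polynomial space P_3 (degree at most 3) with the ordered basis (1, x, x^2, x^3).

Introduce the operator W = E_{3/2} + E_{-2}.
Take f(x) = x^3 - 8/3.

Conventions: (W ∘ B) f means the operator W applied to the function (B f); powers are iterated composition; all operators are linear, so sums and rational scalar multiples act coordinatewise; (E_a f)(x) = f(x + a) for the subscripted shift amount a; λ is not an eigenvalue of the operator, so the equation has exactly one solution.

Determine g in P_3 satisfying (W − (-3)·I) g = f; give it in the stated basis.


write g with unknown coordinates in the stated basis and equate coefficients in (W − (-3)·I) g = f
solving from the highest basis element down gives g = (1/5)x^3 + (3/50)x^2 - (369/500)x - 7457/15000
check: W g = (2/5)x^3 - (9/50)x^2 + (1107/500)x - 17629/15000
so W g − (-3)·g = x^3 - 8/3 = f ✓

the image equals g(x) = (1/5)x^3 + (3/50)x^2 - (369/500)x - 7457/15000


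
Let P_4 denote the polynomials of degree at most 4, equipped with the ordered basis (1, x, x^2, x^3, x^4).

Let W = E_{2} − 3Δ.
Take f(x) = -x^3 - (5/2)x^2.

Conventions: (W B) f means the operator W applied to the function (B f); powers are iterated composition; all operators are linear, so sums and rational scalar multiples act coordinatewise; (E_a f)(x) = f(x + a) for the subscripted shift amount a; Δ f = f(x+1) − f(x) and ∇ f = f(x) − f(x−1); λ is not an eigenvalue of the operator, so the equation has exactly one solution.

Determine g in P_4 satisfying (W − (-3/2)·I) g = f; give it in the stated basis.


write g with unknown coordinates in the stated basis and equate coefficients in (W − (-3/2)·I) g = f
solving from the highest basis element down gives g = -(2/5)x^3 - (37/25)x^2 - (88/125)x + 694/625
check: W g = -(2/5)x^3 - (7/25)x^2 + (132/125)x - 1041/625
so W g − (-3/2)·g = -x^3 - (5/2)x^2 = f ✓

g(x) = -(2/5)x^3 - (37/25)x^2 - (88/125)x + 694/625


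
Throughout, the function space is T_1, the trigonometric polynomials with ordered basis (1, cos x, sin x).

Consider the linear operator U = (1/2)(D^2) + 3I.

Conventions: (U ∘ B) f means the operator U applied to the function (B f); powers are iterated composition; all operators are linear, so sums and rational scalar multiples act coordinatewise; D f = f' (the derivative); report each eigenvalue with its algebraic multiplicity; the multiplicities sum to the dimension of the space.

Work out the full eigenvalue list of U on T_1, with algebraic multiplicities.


λ = 5/2 (multiplicity 2), λ = 3 (multiplicity 1)

image of 1: 3
image of cos x: (5/2)cos x
image of sin x: (5/2)sin x
the matrix is diagonal; its diagonal is (3, 5/2, 5/2)
for a triangular matrix the eigenvalues are the diagonal entries, with algebraic multiplicity their repetition count


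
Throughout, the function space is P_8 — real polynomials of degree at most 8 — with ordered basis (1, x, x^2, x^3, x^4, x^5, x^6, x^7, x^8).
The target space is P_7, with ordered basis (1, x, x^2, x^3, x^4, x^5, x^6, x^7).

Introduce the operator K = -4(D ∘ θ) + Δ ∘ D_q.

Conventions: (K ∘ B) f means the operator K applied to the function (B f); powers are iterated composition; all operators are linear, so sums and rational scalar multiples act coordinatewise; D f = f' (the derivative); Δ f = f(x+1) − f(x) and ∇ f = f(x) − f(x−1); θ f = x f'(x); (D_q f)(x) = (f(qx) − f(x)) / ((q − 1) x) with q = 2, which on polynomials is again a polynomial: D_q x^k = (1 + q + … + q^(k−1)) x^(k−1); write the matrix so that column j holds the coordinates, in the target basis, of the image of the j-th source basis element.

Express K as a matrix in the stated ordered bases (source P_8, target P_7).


the matrix is [[0, -4, 3, 7, 15, 31, 63, 127, 255]; [0, 0, -16, 14, 45, 124, 315, 762, 1785]; [0, 0, 0, -36, 45, 186, 630, 1905, 5355]; [0, 0, 0, 0, -64, 124, 630, 2540, 8925]; [0, 0, 0, 0, 0, -100, 315, 1905, 8925]; [0, 0, 0, 0, 0, 0, -144, 762, 5355]; [0, 0, 0, 0, 0, 0, 0, -196, 1785]; [0, 0, 0, 0, 0, 0, 0, 0, -256]] (rows listed top to bottom)

image of 1: 0
image of x: -4
image of x^2: -16x + 3
image of x^3: -36x^2 + 14x + 7
image of x^4: -64x^3 + 45x^2 + 45x + 15
image of x^5: -100x^4 + 124x^3 + 186x^2 + 124x + 31
image of x^6: -144x^5 + 315x^4 + 630x^3 + 630x^2 + 315x + 63
image of x^7: -196x^6 + 762x^5 + 1905x^4 + 2540x^3 + 1905x^2 + 762x + 127
image of x^8: -256x^7 + 1785x^6 + 5355x^5 + 8925x^4 + 8925x^3 + 5355x^2 + 1785x + 255
each image's coordinates form column j of the matrix


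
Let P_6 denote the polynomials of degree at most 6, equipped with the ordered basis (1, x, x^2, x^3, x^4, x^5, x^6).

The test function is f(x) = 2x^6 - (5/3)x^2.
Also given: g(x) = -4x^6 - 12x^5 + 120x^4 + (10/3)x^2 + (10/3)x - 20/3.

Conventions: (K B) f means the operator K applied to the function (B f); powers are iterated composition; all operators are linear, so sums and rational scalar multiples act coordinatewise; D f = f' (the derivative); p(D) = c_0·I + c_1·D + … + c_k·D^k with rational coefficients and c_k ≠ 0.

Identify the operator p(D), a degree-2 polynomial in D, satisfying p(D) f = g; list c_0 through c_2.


c_0 = -2, c_1 = -1, c_2 = 2

D^0 f = 2x^6 - (5/3)x^2
D^1 f = 12x^5 - (10/3)x
D^2 f = 60x^4 - 10/3
matching coefficients of g against c_0 f + c_1 Df + … from the top degree down determines the c_i
solution: c_0 = -2, c_1 = -1, c_2 = 2


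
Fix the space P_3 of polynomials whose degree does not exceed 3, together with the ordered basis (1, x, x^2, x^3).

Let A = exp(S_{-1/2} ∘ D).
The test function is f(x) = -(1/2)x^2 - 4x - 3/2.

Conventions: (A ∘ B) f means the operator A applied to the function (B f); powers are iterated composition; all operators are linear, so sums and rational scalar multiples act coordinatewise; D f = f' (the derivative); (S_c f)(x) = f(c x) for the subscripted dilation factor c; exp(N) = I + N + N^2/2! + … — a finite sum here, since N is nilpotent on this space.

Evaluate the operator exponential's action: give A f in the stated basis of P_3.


g(x) = -(1/2)x^2 - (7/2)x - 21/4

order-1 term: (1/2)x - 4
order-2 term: 1/4
the series for exp(S_{-1/2} ∘ D) f terminates at order 2
exp(S_{-1/2} ∘ D) f = -(1/2)x^2 - (7/2)x - 21/4


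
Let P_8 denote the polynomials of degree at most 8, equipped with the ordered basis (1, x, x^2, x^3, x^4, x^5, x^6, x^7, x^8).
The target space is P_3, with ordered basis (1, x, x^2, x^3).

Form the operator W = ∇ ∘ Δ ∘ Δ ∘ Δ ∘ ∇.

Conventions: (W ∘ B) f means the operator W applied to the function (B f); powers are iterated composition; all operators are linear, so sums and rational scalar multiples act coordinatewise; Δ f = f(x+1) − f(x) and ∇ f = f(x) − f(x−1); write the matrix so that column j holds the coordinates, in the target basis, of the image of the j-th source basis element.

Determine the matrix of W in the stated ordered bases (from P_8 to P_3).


image of 1: 0
image of x: 0
image of x^2: 0
image of x^3: 0
image of x^4: 0
image of x^5: 120
image of x^6: 720x + 360
image of x^7: 2520x^2 + 2520x + 1680
image of x^8: 6720x^3 + 10080x^2 + 13440x + 5040
each image's coordinates form column j of the matrix

the matrix is [[0, 0, 0, 0, 0, 120, 360, 1680, 5040]; [0, 0, 0, 0, 0, 0, 720, 2520, 13440]; [0, 0, 0, 0, 0, 0, 0, 2520, 10080]; [0, 0, 0, 0, 0, 0, 0, 0, 6720]] (rows listed top to bottom)


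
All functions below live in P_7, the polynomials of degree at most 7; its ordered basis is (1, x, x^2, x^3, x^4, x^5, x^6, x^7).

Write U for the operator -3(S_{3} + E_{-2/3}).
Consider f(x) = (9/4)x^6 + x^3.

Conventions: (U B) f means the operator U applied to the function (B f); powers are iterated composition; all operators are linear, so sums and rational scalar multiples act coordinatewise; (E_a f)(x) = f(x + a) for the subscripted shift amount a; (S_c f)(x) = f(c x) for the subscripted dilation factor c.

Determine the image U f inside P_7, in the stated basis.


the result is g(x) = -(9855/2)x^6 + 27x^5 - 45x^4 - 44x^3 - 14x^2 + (4/3)x + 8/27

S_{3} f = (6561/4)x^6 + 27x^3
E_{-2/3} f = (9/4)x^6 - 9x^5 + 15x^4 - (37/3)x^3 + (14/3)x^2 - (4/9)x - 8/81
(S_{3} + E_{-2/3}) f = (3285/2)x^6 - 9x^5 + 15x^4 + (44/3)x^3 + (14/3)x^2 - (4/9)x - 8/81
(-3(S_{3} + E_{-2/3})) f = -(9855/2)x^6 + 27x^5 - 45x^4 - 44x^3 - 14x^2 + (4/3)x + 8/27


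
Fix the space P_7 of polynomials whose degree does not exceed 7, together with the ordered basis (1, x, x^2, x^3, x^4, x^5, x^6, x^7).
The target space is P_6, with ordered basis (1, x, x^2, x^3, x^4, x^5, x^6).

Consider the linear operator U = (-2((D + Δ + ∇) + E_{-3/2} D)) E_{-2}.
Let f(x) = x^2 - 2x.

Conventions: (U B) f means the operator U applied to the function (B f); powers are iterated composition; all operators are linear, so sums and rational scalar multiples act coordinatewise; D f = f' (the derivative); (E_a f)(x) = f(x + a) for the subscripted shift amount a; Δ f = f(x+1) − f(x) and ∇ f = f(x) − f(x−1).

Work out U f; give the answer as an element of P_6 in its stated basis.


E_{-2} f = x^2 - 6x + 8
D E_{-2} f = 2x - 6
Δ E_{-2} f = 2x - 5
∇ E_{-2} f = 2x - 7
(D + Δ + ∇) E_{-2} f = 6x - 18
D E_{-2} f = 2x - 6
E_{-3/2} D E_{-2} f = 2x - 9
((D + Δ + ∇) + E_{-3/2} D) E_{-2} f = 8x - 27
(-2((D + Δ + ∇) + E_{-3/2} D)) E_{-2} f = -16x + 54

the result is g(x) = -16x + 54


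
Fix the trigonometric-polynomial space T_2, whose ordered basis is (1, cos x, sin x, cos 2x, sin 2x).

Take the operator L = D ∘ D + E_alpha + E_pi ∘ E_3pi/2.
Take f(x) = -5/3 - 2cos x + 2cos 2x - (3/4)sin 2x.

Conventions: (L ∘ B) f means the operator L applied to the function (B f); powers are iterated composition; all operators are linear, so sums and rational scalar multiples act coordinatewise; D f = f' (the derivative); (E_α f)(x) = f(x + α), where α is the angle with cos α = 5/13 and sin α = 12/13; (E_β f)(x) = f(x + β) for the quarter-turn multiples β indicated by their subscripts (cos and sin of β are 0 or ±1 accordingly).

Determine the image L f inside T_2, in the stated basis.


the result is g(x) = -10/3 + (16/13)cos x + (50/13)sin x - (2018/169)cos 2x + (483/169)sin 2x

D f = 2sin x - (3/2)cos 2x - 4sin 2x
D D f = 2cos x - 8cos 2x + 3sin 2x
E_alpha f = -5/3 - (10/13)cos x + (24/13)sin x - (328/169)cos 2x - (603/676)sin 2x
E_3pi/2 f = -5/3 - 2sin x - 2cos 2x + (3/4)sin 2x
E_pi E_3pi/2 f = -5/3 + 2sin x - 2cos 2x + (3/4)sin 2x
(D ∘ D + E_alpha + E_pi ∘ E_3pi/2) f = -10/3 + (16/13)cos x + (50/13)sin x - (2018/169)cos 2x + (483/169)sin 2x


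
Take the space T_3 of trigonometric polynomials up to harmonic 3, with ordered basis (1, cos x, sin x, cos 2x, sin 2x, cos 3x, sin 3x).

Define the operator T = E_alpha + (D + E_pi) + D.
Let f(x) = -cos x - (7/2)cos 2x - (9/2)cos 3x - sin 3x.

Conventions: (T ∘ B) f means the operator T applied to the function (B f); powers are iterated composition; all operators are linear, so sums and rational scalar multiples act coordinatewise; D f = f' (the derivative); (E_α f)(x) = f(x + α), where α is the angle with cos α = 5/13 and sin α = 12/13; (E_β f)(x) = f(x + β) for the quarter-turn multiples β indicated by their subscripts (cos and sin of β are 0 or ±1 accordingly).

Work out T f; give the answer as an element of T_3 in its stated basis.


E_alpha f = -(5/13)cos x + (12/13)sin x + (833/338)cos 2x + (420/169)sin 2x + (19971/4394)cos 3x - (1691/2197)sin 3x
D f = sin x + 7sin 2x - 3cos 3x + (27/2)sin 3x
E_pi f = cos x - (7/2)cos 2x + (9/2)cos 3x + sin 3x
(D + E_pi) f = cos x + sin x - (7/2)cos 2x + 7sin 2x + (3/2)cos 3x + (29/2)sin 3x
D f = sin x + 7sin 2x - 3cos 3x + (27/2)sin 3x
(E_alpha + (D + E_pi) + D) f = (8/13)cos x + (38/13)sin x - (175/169)cos 2x + (2786/169)sin 2x + (6690/2197)cos 3x + (59825/2197)sin 3x

the image equals g(x) = (8/13)cos x + (38/13)sin x - (175/169)cos 2x + (2786/169)sin 2x + (6690/2197)cos 3x + (59825/2197)sin 3x


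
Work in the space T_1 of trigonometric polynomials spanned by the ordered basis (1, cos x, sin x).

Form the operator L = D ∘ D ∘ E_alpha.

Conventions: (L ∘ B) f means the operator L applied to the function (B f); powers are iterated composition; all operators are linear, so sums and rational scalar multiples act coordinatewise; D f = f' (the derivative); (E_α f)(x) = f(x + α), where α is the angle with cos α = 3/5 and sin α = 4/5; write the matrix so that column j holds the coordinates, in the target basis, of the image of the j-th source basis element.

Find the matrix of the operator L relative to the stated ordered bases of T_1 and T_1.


the matrix is [[0, 0, 0]; [0, -3/5, -4/5]; [0, 4/5, -3/5]] (rows listed top to bottom)

image of 1: 0
image of cos x: -(3/5)cos x + (4/5)sin x
image of sin x: -(4/5)cos x - (3/5)sin x
each image's coordinates form column j of the matrix


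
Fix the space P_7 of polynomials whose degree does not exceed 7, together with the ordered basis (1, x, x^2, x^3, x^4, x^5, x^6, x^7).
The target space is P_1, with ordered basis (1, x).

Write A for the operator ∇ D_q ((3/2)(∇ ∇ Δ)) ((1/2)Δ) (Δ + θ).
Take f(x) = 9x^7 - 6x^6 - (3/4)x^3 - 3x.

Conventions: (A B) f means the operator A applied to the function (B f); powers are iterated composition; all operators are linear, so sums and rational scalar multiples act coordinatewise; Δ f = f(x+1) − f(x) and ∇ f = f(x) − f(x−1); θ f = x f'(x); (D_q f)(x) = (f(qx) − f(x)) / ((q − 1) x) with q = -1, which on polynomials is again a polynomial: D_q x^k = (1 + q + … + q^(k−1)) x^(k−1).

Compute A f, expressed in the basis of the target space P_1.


Δ f = 63x^6 + 153x^5 + 225x^4 + 195x^3 + (387/4)x^2 + (99/4)x - 3/4
θ f = 63x^7 - 36x^6 - (9/4)x^3 - 3x
(Δ + θ) f = 63x^7 + 27x^6 + 153x^5 + 225x^4 + (771/4)x^3 + (387/4)x^2 + (87/4)x - 3/4
Δ (Δ + θ) f = 441x^6 + 1485x^5 + 3375x^4 + 5175x^3 + (20745/4)x^2 + (12159/4)x + 3117/4
((1/2)Δ) (Δ + θ) f = (441/2)x^6 + (1485/2)x^5 + (3375/2)x^4 + (5175/2)x^3 + (20745/8)x^2 + (12159/8)x + 3117/8
Δ (((1/2)Δ) (Δ + θ)) f = 1323x^5 + 7020x^4 + 18585x^3 + 28620x^2 + (98937/4)x + 9351
∇ Δ (((1/2)Δ) (Δ + θ)) f = 6615x^4 + 14850x^3 + 26865x^2 + 22950x + 36009/4
∇ ∇ Δ (((1/2)Δ) (Δ + θ)) f = 26460x^3 + 4860x^2 + 35640x + 4320
((3/2)(∇ ∇ Δ)) (((1/2)Δ) (Δ + θ)) f = 39690x^3 + 7290x^2 + 53460x + 6480
D_q ((3/2)(∇ ∇ Δ)) (((1/2)Δ) (Δ + θ)) f = 39690x^2 + 53460
∇ D_q ((3/2)(∇ ∇ Δ)) (((1/2)Δ) (Δ + θ)) f = 79380x - 39690

the result is g(x) = 79380x - 39690


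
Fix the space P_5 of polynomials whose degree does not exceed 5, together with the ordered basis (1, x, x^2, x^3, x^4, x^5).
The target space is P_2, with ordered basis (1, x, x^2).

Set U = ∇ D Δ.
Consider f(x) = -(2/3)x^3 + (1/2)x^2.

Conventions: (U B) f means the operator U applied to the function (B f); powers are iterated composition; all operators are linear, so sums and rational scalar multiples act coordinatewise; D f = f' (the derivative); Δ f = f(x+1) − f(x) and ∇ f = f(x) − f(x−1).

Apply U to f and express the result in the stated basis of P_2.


g(x) = -4

Δ f = -2x^2 - x - 1/6
D Δ f = -4x - 1
∇ D Δ f = -4


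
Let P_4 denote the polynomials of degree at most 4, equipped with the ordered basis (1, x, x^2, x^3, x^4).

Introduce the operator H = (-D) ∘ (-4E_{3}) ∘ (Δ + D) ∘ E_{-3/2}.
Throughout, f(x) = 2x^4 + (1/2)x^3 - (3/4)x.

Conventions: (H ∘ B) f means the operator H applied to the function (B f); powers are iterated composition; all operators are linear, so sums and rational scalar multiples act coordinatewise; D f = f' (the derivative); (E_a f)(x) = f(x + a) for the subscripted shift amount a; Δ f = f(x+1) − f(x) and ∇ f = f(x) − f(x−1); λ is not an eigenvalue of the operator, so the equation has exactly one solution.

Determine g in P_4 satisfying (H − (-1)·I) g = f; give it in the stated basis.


the result is g(x) = 2x^4 + (1/2)x^3 - 192x^2 - (2787/4)x + 2422

write g with unknown coordinates in the stated basis and equate coefficients in (H − (-1)·I) g = f
solving from the highest basis element down gives g = 2x^4 + (1/2)x^3 - 192x^2 - (2787/4)x + 2422
check: H g = 192x^2 + 696x - 2422
so H g − (-1)·g = 2x^4 + (1/2)x^3 - (3/4)x = f ✓


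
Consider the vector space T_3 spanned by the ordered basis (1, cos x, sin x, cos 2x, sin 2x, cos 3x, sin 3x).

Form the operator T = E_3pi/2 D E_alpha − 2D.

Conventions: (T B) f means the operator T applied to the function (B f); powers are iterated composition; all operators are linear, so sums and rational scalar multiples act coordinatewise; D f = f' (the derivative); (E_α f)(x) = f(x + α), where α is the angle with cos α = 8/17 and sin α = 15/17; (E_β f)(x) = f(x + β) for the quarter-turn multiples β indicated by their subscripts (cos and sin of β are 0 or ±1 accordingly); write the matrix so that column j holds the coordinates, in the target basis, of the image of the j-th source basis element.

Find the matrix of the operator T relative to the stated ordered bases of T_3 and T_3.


the matrix is [[0, 0, 0, 0, 0, 0, 0]; [0, 8/17, -19/17, 0, 0, 0, 0]; [0, 19/17, 8/17, 0, 0, 0, 0]; [0, 0, 0, 480/289, -834/289, 0, 0]; [0, 0, 0, 834/289, 480/289, 0, 0]; [0, 0, 0, 0, 0, 14664/4913, -27993/4913]; [0, 0, 0, 0, 0, 27993/4913, 14664/4913]] (rows listed top to bottom)

image of 1: 0
image of cos x: (8/17)cos x + (19/17)sin x
image of sin x: -(19/17)cos x + (8/17)sin x
image of cos 2x: (480/289)cos 2x + (834/289)sin 2x
image of sin 2x: -(834/289)cos 2x + (480/289)sin 2x
image of cos 3x: (14664/4913)cos 3x + (27993/4913)sin 3x
image of sin 3x: -(27993/4913)cos 3x + (14664/4913)sin 3x
each image's coordinates form column j of the matrix


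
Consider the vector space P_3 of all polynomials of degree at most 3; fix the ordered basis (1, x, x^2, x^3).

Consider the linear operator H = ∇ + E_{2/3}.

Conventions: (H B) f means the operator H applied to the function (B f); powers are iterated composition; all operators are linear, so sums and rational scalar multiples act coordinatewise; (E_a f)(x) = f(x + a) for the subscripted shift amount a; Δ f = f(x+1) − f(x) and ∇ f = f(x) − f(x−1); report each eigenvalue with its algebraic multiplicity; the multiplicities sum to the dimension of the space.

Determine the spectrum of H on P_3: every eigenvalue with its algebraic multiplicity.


λ = 1 (multiplicity 4)

image of 1: 1
image of x: x + 5/3
image of x^2: x^2 + (10/3)x - 5/9
image of x^3: x^3 + 5x^2 - (5/3)x + 35/27
the matrix is upper triangular; its diagonal is (1, 1, 1, 1)
for a triangular matrix the eigenvalues are the diagonal entries, with algebraic multiplicity their repetition count


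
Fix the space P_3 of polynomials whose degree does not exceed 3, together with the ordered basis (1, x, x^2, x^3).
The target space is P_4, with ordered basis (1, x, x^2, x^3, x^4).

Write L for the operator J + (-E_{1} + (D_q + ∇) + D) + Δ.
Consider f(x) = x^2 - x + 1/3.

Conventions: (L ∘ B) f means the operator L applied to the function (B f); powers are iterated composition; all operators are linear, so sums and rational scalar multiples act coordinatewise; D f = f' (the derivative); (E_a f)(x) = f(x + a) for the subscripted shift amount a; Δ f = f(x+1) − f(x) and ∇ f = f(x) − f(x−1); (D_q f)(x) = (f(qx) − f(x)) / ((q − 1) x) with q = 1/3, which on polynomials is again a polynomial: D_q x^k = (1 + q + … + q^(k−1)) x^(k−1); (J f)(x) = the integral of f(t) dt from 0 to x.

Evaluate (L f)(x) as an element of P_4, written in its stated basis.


the result is g(x) = (1/3)x^3 - (3/2)x^2 + (20/3)x - 13/3

J f = (1/3)x^3 - (1/2)x^2 + (1/3)x
E_{1} f = x^2 + x + 1/3
(-E_{1}) f = -x^2 - x - 1/3
D_q f = (4/3)x - 1
∇ f = 2x - 2
(D_q + ∇) f = (10/3)x - 3
D f = 2x - 1
(-E_{1} + (D_q + ∇) + D) f = -x^2 + (13/3)x - 13/3
Δ f = 2x
(J + (-E_{1} + (D_q + ∇) + D) + Δ) f = (1/3)x^3 - (3/2)x^2 + (20/3)x - 13/3


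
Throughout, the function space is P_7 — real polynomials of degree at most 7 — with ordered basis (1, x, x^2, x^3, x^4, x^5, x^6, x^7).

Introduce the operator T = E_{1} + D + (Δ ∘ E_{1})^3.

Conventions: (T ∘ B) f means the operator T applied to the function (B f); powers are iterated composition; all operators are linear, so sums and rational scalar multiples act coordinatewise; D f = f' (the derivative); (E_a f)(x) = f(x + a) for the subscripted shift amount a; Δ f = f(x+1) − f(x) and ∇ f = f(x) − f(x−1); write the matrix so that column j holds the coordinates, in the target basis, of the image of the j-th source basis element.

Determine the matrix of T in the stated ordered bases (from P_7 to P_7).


the matrix is [[1, 2, 1, 7, 109, 1231, 11341, 92527]; [0, 1, 4, 3, 28, 545, 7386, 79387]; [0, 0, 1, 6, 6, 70, 1635, 25851]; [0, 0, 0, 1, 8, 10, 140, 3815]; [0, 0, 0, 0, 1, 10, 15, 245]; [0, 0, 0, 0, 0, 1, 12, 21]; [0, 0, 0, 0, 0, 0, 1, 14]; [0, 0, 0, 0, 0, 0, 0, 1]] (rows listed top to bottom)

image of 1: 1
image of x: x + 2
image of x^2: x^2 + 4x + 1
image of x^3: x^3 + 6x^2 + 3x + 7
image of x^4: x^4 + 8x^3 + 6x^2 + 28x + 109
image of x^5: x^5 + 10x^4 + 10x^3 + 70x^2 + 545x + 1231
image of x^6: x^6 + 12x^5 + 15x^4 + 140x^3 + 1635x^2 + 7386x + 11341
image of x^7: x^7 + 14x^6 + 21x^5 + 245x^4 + 3815x^3 + 25851x^2 + 79387x + 92527
each image's coordinates form column j of the matrix


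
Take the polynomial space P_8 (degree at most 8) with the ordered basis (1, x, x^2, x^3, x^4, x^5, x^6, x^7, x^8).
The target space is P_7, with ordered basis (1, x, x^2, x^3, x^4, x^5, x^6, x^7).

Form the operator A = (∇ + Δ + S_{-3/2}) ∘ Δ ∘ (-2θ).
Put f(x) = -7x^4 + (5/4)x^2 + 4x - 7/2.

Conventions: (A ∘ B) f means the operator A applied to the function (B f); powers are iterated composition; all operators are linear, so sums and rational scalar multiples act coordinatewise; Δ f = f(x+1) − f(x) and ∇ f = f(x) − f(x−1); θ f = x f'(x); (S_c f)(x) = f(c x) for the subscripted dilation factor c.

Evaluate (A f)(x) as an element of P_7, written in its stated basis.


θ f = -28x^4 + (5/2)x^2 + 4x
(-2θ) f = 56x^4 - 5x^2 - 8x
Δ (-2θ) f = 224x^3 + 336x^2 + 214x + 43
∇ Δ (-2θ) f = 672x^2 + 102
Δ Δ (-2θ) f = 672x^2 + 1344x + 774
S_{-3/2} Δ (-2θ) f = -756x^3 + 756x^2 - 321x + 43
(∇ + Δ + S_{-3/2}) Δ (-2θ) f = -756x^3 + 2100x^2 + 1023x + 919

the image equals g(x) = -756x^3 + 2100x^2 + 1023x + 919


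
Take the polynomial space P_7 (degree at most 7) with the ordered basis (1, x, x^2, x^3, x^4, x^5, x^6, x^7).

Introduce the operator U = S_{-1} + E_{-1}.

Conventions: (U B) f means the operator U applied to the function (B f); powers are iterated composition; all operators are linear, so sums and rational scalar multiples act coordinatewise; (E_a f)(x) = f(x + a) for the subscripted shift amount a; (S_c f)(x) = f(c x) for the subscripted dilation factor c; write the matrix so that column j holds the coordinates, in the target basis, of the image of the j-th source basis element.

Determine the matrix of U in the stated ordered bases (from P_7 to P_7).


image of 1: 2
image of x: -1
image of x^2: 2x^2 - 2x + 1
image of x^3: -3x^2 + 3x - 1
image of x^4: 2x^4 - 4x^3 + 6x^2 - 4x + 1
image of x^5: -5x^4 + 10x^3 - 10x^2 + 5x - 1
image of x^6: 2x^6 - 6x^5 + 15x^4 - 20x^3 + 15x^2 - 6x + 1
image of x^7: -7x^6 + 21x^5 - 35x^4 + 35x^3 - 21x^2 + 7x - 1
each image's coordinates form column j of the matrix

the matrix is [[2, -1, 1, -1, 1, -1, 1, -1]; [0, 0, -2, 3, -4, 5, -6, 7]; [0, 0, 2, -3, 6, -10, 15, -21]; [0, 0, 0, 0, -4, 10, -20, 35]; [0, 0, 0, 0, 2, -5, 15, -35]; [0, 0, 0, 0, 0, 0, -6, 21]; [0, 0, 0, 0, 0, 0, 2, -7]; [0, 0, 0, 0, 0, 0, 0, 0]] (rows listed top to bottom)


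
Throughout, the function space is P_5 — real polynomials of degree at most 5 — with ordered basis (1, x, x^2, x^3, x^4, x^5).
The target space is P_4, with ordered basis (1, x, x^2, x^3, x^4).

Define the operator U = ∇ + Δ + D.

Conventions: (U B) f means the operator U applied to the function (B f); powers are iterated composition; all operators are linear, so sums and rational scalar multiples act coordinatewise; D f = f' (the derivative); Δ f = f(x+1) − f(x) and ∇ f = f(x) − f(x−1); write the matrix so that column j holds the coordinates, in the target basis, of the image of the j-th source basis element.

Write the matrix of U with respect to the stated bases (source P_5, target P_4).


image of 1: 0
image of x: 3
image of x^2: 6x
image of x^3: 9x^2 + 2
image of x^4: 12x^3 + 8x
image of x^5: 15x^4 + 20x^2 + 2
each image's coordinates form column j of the matrix

the matrix is [[0, 3, 0, 2, 0, 2]; [0, 0, 6, 0, 8, 0]; [0, 0, 0, 9, 0, 20]; [0, 0, 0, 0, 12, 0]; [0, 0, 0, 0, 0, 15]] (rows listed top to bottom)


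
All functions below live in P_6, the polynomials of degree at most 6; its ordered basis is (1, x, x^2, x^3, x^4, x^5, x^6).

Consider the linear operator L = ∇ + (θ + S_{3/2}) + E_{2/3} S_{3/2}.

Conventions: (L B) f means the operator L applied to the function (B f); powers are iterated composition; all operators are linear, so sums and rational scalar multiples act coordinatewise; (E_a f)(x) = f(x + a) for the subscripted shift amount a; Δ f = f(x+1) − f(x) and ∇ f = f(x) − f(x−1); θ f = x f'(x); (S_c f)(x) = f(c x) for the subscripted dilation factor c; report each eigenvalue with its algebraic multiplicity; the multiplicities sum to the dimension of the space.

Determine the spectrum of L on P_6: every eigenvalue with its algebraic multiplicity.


λ = 2 (multiplicity 1), λ = 4 (multiplicity 1), λ = 13/2 (multiplicity 1), λ = 39/4 (multiplicity 1), λ = 113/8 (multiplicity 1), λ = 323/16 (multiplicity 1), λ = 921/32 (multiplicity 1)

image of 1: 2
image of x: 4x + 2
image of x^2: (13/2)x^2 + 5x
image of x^3: (39/4)x^3 + (39/4)x^2 + (3/2)x + 2
image of x^4: (113/8)x^4 + (35/2)x^3 + (15/2)x^2 + 10x
image of x^5: (323/16)x^5 + (485/16)x^4 + (95/4)x^3 + (65/2)x^2 + (5/2)x + 2
image of x^6: (921/32)x^6 + (825/16)x^5 + (975/16)x^4 + (175/2)x^3 + (75/4)x^2 + 15x
the matrix is upper triangular; its diagonal is (2, 4, 13/2, 39/4, 113/8, 323/16, 921/32)
for a triangular matrix the eigenvalues are the diagonal entries, with algebraic multiplicity their repetition count


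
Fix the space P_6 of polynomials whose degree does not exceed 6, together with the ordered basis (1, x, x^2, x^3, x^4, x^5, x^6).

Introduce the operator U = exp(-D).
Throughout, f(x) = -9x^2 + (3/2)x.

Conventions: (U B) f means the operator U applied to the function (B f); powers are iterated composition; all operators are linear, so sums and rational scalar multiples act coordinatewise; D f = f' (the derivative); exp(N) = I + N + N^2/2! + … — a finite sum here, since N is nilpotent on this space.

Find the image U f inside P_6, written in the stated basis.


g(x) = -9x^2 + (39/2)x - 21/2

order-1 term: 18x - 3/2
order-2 term: -9
the series for exp(-D) f terminates at order 2
exp(-D) f = -9x^2 + (39/2)x - 21/2


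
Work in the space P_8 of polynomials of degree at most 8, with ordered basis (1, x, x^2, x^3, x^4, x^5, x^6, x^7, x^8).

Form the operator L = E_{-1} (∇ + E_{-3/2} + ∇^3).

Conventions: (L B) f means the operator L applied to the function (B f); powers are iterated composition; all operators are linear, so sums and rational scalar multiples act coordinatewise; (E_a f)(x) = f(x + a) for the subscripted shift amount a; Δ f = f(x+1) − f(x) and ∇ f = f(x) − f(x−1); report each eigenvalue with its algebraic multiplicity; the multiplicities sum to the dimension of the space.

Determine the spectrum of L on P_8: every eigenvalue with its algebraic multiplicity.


image of 1: 1
image of x: x - 3/2
image of x^2: x^2 - 3x + 13/4
image of x^3: x^3 - (9/2)x^2 + (39/4)x - 21/8
image of x^4: x^4 - 6x^3 + (39/2)x^2 - (21/2)x - 575/16
image of x^5: x^5 - (15/2)x^4 + (65/2)x^3 - (105/4)x^2 - (2875/16)x + 10347/32
image of x^6: x^6 - 9x^5 + (195/4)x^4 - (105/2)x^3 - (8625/16)x^2 + (31041/16)x - 122807/64
image of x^7: x^7 - (21/2)x^6 + (273/4)x^5 - (735/8)x^4 - (20125/16)x^3 + (217287/32)x^2 - (859649/64)x + 1244499/128
image of x^8: x^8 - 12x^7 + 91x^6 - 147x^5 - (20125/8)x^4 + (72429/4)x^3 - (859649/16)x^2 + (1244499/16)x - 11609375/256
the matrix is upper triangular; its diagonal is (1, 1, 1, 1, 1, 1, 1, 1, 1)
for a triangular matrix the eigenvalues are the diagonal entries, with algebraic multiplicity their repetition count

λ = 1 (multiplicity 9)


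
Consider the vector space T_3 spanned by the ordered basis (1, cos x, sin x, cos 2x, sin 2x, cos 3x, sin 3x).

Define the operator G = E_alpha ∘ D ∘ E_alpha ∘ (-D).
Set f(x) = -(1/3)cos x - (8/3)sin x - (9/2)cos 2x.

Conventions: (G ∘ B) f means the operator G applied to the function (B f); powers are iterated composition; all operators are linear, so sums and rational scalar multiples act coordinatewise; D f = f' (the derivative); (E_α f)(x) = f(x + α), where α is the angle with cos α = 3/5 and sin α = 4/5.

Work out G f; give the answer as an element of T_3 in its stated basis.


the result is g(x) = -(37/15)cos x + (16/15)sin x + (9486/625)cos 2x - (6048/625)sin 2x

D f = -(8/3)cos x + (1/3)sin x + 9sin 2x
(-D) f = (8/3)cos x - (1/3)sin x - 9sin 2x
E_alpha (-D) f = (4/3)cos x - (7/3)sin x - (216/25)cos 2x + (63/25)sin 2x
D E_alpha (-D) f = -(7/3)cos x - (4/3)sin x + (126/25)cos 2x + (432/25)sin 2x
E_alpha (D ∘ E_alpha ∘ (-D)) f = -(37/15)cos x + (16/15)sin x + (9486/625)cos 2x - (6048/625)sin 2x


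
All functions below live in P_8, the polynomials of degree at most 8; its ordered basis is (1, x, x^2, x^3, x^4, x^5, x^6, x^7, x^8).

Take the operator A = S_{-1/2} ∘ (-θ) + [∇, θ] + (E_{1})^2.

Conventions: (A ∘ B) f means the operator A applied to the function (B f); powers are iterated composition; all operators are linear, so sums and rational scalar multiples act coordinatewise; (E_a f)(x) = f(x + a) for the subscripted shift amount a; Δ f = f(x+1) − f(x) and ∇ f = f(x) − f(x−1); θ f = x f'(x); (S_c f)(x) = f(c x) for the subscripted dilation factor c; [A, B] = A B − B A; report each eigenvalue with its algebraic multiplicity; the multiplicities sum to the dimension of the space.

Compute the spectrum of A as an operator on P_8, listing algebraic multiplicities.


image of 1: 1
image of x: (3/2)x + 3
image of x^2: (1/2)x^2 + 6x + 2
image of x^3: (11/8)x^3 + 9x^2 + 6x + 11
image of x^4: (3/4)x^4 + 12x^3 + 12x^2 + 44x + 12
image of x^5: (37/32)x^5 + 15x^4 + 20x^3 + 110x^2 + 60x + 37
image of x^6: (29/32)x^6 + 18x^5 + 30x^4 + 220x^3 + 180x^2 + 222x + 58
image of x^7: (135/128)x^7 + 21x^6 + 42x^5 + 385x^4 + 420x^3 + 777x^2 + 406x + 135
image of x^8: (31/32)x^8 + 24x^7 + 56x^6 + 616x^5 + 840x^4 + 2072x^3 + 1624x^2 + 1080x + 248
the matrix is upper triangular; its diagonal is (1, 3/2, 1/2, 11/8, 3/4, 37/32, 29/32, 135/128, 31/32)
for a triangular matrix the eigenvalues are the diagonal entries, with algebraic multiplicity their repetition count

λ = 1/2 (multiplicity 1), λ = 3/4 (multiplicity 1), λ = 29/32 (multiplicity 1), λ = 31/32 (multiplicity 1), λ = 1 (multiplicity 1), λ = 135/128 (multiplicity 1), λ = 37/32 (multiplicity 1), λ = 11/8 (multiplicity 1), λ = 3/2 (multiplicity 1)


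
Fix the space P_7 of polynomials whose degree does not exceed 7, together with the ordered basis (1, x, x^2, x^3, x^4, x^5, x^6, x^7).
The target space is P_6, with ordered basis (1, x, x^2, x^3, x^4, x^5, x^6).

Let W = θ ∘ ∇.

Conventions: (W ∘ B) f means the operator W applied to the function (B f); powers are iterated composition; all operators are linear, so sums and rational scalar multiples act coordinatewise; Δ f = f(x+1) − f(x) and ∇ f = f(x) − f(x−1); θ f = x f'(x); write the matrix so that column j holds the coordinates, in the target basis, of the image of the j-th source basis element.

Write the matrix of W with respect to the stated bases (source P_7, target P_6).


the matrix is [[0, 0, 0, 0, 0, 0, 0, 0]; [0, 0, 2, -3, 4, -5, 6, -7]; [0, 0, 0, 6, -12, 20, -30, 42]; [0, 0, 0, 0, 12, -30, 60, -105]; [0, 0, 0, 0, 0, 20, -60, 140]; [0, 0, 0, 0, 0, 0, 30, -105]; [0, 0, 0, 0, 0, 0, 0, 42]] (rows listed top to bottom)

image of 1: 0
image of x: 0
image of x^2: 2x
image of x^3: 6x^2 - 3x
image of x^4: 12x^3 - 12x^2 + 4x
image of x^5: 20x^4 - 30x^3 + 20x^2 - 5x
image of x^6: 30x^5 - 60x^4 + 60x^3 - 30x^2 + 6x
image of x^7: 42x^6 - 105x^5 + 140x^4 - 105x^3 + 42x^2 - 7x
each image's coordinates form column j of the matrix


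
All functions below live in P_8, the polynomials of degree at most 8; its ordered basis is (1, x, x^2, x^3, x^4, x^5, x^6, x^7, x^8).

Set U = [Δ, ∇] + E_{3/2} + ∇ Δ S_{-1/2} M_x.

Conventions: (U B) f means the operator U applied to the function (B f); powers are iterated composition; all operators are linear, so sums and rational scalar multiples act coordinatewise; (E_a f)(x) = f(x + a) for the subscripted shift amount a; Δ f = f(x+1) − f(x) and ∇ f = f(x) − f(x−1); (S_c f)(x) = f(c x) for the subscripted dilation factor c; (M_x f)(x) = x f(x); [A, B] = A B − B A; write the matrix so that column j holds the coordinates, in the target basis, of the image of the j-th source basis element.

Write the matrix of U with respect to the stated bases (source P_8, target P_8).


image of 1: 1
image of x: x + 2
image of x^2: x^2 + (9/4)x + 9/4
image of x^3: x^3 + (21/4)x^2 + (27/4)x + 7/2
image of x^4: x^4 + (43/8)x^3 + (27/2)x^2 + (211/16)x + 81/16
image of x^5: x^5 + (255/32)x^4 + (45/2)x^3 + (1095/32)x^2 + (405/16)x + 61/8
image of x^6: x^6 + (555/64)x^5 + (135/4)x^4 + (4285/64)x^3 + (1215/16)x^2 + (2909/64)x + 729/64
image of x^7: x^7 + (343/32)x^6 + (189/4)x^5 + (7595/64)x^4 + (2835/16)x^3 + (2555/16)x^2 + (5103/64)x + 547/32
image of x^8: x^8 + (759/64)x^7 + 63x^6 + (24129/128)x^5 + (2835/8)x^4 + (27195/64)x^3 + (5103/16)x^2 + (34983/256)x + 6561/256
each image's coordinates form column j of the matrix

the matrix is [[1, 2, 9/4, 7/2, 81/16, 61/8, 729/64, 547/32, 6561/256]; [0, 1, 9/4, 27/4, 211/16, 405/16, 2909/64, 5103/64, 34983/256]; [0, 0, 1, 21/4, 27/2, 1095/32, 1215/16, 2555/16, 5103/16]; [0, 0, 0, 1, 43/8, 45/2, 4285/64, 2835/16, 27195/64]; [0, 0, 0, 0, 1, 255/32, 135/4, 7595/64, 2835/8]; [0, 0, 0, 0, 0, 1, 555/64, 189/4, 24129/128]; [0, 0, 0, 0, 0, 0, 1, 343/32, 63]; [0, 0, 0, 0, 0, 0, 0, 1, 759/64]; [0, 0, 0, 0, 0, 0, 0, 0, 1]] (rows listed top to bottom)


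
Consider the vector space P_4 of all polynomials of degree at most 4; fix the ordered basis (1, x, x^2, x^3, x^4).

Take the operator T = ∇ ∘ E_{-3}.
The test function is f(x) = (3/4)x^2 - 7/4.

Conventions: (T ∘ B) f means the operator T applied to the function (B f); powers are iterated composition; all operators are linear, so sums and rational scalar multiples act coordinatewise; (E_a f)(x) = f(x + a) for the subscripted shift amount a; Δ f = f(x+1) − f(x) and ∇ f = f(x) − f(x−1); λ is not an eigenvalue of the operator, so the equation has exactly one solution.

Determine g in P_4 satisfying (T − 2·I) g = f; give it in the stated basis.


write g with unknown coordinates in the stated basis and equate coefficients in (T − 2·I) g = f
solving from the highest basis element down gives g = -(3/8)x^2 - (3/8)x + 2
check: T g = -(3/4)x + 9/4
so T g − 2·g = (3/4)x^2 - 7/4 = f ✓

the result is g(x) = -(3/8)x^2 - (3/8)x + 2


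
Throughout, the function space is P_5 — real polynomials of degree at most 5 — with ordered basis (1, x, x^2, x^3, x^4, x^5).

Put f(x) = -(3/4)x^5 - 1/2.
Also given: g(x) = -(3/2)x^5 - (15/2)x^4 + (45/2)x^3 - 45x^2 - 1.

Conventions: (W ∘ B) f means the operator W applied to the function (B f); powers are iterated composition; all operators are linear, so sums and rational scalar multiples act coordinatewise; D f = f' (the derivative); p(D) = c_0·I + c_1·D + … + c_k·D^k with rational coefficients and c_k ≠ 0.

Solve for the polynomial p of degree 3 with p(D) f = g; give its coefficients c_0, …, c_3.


D^0 f = -(3/4)x^5 - 1/2
D^1 f = -(15/4)x^4
D^2 f = -15x^3
D^3 f = -45x^2
matching coefficients of g against c_0 f + c_1 Df + … from the top degree down determines the c_i
solution: c_0 = 2, c_1 = 2, c_2 = -3/2, c_3 = 1

p(D) = 2·I + 2·D − (3/2)·D^2 + D^3, i.e. c_0 = 2, c_1 = 2, c_2 = -3/2, c_3 = 1


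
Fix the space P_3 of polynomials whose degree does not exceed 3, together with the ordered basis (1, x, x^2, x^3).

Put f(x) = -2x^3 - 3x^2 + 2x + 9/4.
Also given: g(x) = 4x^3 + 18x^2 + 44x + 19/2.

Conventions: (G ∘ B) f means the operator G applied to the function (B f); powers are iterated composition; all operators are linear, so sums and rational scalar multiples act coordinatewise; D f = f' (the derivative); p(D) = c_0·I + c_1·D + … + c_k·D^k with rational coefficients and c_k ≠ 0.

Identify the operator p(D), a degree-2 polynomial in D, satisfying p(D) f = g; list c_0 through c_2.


D^0 f = -2x^3 - 3x^2 + 2x + 9/4
D^1 f = -6x^2 - 6x + 2
D^2 f = -12x - 6
matching coefficients of g against c_0 f + c_1 Df + … from the top degree down determines the c_i
solution: c_0 = -2, c_1 = -2, c_2 = -3

p(D) = -2·I − 2·D − 3·D^2, i.e. c_0 = -2, c_1 = -2, c_2 = -3


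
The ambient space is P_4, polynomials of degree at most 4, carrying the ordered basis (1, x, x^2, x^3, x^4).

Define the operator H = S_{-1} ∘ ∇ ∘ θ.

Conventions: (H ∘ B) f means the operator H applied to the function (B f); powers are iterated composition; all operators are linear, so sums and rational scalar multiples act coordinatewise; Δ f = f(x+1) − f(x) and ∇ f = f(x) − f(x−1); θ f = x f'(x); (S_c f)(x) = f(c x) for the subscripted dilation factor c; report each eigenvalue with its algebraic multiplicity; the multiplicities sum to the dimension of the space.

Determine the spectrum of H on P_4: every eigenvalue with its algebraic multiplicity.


image of 1: 0
image of x: 1
image of x^2: -4x - 2
image of x^3: 9x^2 + 9x + 3
image of x^4: -16x^3 - 24x^2 - 16x - 4
the matrix is upper triangular; its diagonal is (0, 0, 0, 0, 0)
for a triangular matrix the eigenvalues are the diagonal entries, with algebraic multiplicity their repetition count

λ = 0 (multiplicity 5)


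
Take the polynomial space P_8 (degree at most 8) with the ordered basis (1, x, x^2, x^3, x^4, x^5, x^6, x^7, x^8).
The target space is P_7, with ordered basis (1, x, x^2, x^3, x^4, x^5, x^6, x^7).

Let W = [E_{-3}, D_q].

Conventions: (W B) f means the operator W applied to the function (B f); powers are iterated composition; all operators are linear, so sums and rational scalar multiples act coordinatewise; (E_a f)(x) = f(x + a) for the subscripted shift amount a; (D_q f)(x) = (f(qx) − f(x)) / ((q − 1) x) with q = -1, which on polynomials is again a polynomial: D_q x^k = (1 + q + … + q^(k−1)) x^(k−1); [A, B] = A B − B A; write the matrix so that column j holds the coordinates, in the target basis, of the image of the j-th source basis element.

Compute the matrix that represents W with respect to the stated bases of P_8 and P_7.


image of 1: 0
image of x: 0
image of x^2: 6
image of x^3: -6x - 18
image of x^4: 12x^2 + 108
image of x^5: -12x^3 - 36x^2 - 108x - 324
image of x^6: 18x^4 + 540x^2 + 1458
image of x^7: -18x^5 - 54x^4 - 540x^3 - 1620x^2 - 1458x - 4374
image of x^8: 24x^6 + 1512x^4 + 13608x^2 + 17496
each image's coordinates form column j of the matrix

the matrix is [[0, 0, 6, -18, 108, -324, 1458, -4374, 17496]; [0, 0, 0, -6, 0, -108, 0, -1458, 0]; [0, 0, 0, 0, 12, -36, 540, -1620, 13608]; [0, 0, 0, 0, 0, -12, 0, -540, 0]; [0, 0, 0, 0, 0, 0, 18, -54, 1512]; [0, 0, 0, 0, 0, 0, 0, -18, 0]; [0, 0, 0, 0, 0, 0, 0, 0, 24]; [0, 0, 0, 0, 0, 0, 0, 0, 0]] (rows listed top to bottom)


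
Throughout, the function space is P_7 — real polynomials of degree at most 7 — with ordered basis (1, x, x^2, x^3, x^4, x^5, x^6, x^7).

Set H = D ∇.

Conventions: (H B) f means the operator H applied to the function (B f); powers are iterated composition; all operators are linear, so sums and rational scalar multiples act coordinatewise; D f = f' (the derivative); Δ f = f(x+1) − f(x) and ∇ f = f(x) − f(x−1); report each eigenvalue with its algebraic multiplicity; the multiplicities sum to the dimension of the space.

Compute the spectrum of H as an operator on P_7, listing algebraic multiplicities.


image of 1: 0
image of x: 0
image of x^2: 2
image of x^3: 6x - 3
image of x^4: 12x^2 - 12x + 4
image of x^5: 20x^3 - 30x^2 + 20x - 5
image of x^6: 30x^4 - 60x^3 + 60x^2 - 30x + 6
image of x^7: 42x^5 - 105x^4 + 140x^3 - 105x^2 + 42x - 7
the matrix is upper triangular; its diagonal is (0, 0, 0, 0, 0, 0, 0, 0)
for a triangular matrix the eigenvalues are the diagonal entries, with algebraic multiplicity their repetition count

λ = 0 (multiplicity 8)
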